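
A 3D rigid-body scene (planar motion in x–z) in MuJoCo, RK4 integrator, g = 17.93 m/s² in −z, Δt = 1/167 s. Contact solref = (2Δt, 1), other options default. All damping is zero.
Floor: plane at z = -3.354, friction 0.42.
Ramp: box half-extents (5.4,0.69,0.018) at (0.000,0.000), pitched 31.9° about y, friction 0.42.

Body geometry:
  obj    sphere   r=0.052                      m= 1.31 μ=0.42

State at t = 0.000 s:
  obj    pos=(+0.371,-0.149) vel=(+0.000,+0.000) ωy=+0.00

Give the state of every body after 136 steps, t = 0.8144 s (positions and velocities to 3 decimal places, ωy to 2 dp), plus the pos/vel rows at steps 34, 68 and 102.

State at t = 0.8144 s:
  obj    pos=(+2.276,-1.335) vel=(+4.679,-2.912) ωy=+105.97

Key-timestep trajectory:
   step    t(s)  obj.x    obj.z    obj.vx   obj.vz 
     34  0.2036   +0.490  -0.223  +1.170  -0.728
     68  0.4072   +0.848  -0.445  +2.340  -1.456
    102  0.6108   +1.443  -0.816  +3.509  -2.184


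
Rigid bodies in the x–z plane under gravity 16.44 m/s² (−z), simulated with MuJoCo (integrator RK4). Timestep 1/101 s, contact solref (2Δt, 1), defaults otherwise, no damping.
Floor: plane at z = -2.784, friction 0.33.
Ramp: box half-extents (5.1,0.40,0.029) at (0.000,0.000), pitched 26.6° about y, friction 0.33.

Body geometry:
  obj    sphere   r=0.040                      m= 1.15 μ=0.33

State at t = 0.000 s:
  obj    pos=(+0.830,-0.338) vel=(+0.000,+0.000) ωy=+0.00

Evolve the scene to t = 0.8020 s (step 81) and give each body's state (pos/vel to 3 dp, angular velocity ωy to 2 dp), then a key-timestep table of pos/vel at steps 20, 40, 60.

State at t = 0.8020 s:
  obj    pos=(+2.341,-1.095) vel=(+3.769,-1.887) ωy=+105.37

Key-timestep trajectory:
   step    t(s)  obj.x    obj.z    obj.vx   obj.vz 
     20  0.1980   +0.922  -0.385  +0.931  -0.466
     40  0.3960   +1.198  -0.523  +1.861  -0.932
     60  0.5941   +1.659  -0.754  +2.792  -1.398


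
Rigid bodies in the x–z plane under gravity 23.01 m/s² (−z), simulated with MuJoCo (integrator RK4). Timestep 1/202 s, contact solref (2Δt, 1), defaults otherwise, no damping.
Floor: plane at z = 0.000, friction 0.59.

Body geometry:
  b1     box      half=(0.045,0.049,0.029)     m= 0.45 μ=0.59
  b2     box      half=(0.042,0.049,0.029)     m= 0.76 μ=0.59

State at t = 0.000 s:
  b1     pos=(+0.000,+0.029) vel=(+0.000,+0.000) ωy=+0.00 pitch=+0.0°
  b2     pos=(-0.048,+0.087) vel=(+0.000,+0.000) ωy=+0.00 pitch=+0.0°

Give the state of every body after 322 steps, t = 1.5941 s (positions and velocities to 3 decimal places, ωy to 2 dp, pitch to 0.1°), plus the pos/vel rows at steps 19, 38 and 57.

State at t = 1.5941 s:
  b1     pos=(+0.000,+0.029) vel=(+0.000,+0.000) ωy=+0.00 pitch=+0.0°
  b2     pos=(-0.086,+0.042) vel=(+0.000,+0.000) ωy=+0.00 pitch=-90.0°

Key-timestep trajectory:
   step    t(s)  b1.x    b1.z    b1.vx   b1.vz   b2.x    b2.z    b2.vx   b2.vz 
     19  0.0941   +0.000  +0.029  +0.001  +0.000   -0.055  +0.085  -0.173  -0.058
     38  0.1881   +0.000  +0.029  +0.000  +0.000   -0.084  +0.041  -0.660  -0.730
     57  0.2822   +0.000  +0.029  +0.000  +0.000   -0.085  +0.042  +0.022  +0.038


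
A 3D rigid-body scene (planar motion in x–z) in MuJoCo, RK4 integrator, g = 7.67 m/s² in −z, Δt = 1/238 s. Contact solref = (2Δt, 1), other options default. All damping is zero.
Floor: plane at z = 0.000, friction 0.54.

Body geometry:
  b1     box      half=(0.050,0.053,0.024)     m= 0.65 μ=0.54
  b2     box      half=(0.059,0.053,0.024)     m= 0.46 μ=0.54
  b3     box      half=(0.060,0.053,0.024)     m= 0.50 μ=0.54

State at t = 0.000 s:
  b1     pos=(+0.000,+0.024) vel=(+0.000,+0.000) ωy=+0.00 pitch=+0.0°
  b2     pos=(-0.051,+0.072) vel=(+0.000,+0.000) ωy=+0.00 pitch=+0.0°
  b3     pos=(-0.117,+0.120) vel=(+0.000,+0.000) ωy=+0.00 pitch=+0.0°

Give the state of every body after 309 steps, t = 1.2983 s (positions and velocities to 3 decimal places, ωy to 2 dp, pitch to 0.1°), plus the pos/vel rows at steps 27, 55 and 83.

State at t = 1.2983 s:
  b1     pos=(+0.000,+0.024) vel=(+0.000,+0.000) ωy=+0.00 pitch=+0.0°
  b2     pos=(-0.070,+0.061) vel=(+0.000,+0.000) ωy=+0.01 pitch=-51.5°
  b3     pos=(-0.150,+0.057) vel=(+0.000,+0.000) ωy=+0.00 pitch=-39.3°

Key-timestep trajectory:
   step    t(s)  b1.x    b1.z    b1.vx   b1.vz   b2.x    b2.z    b2.vx   b2.vz   b3.x    b3.z    b3.vx   b3.vz 
     27  0.1134   +0.000  +0.024  +0.000  +0.000   -0.058  +0.071  -0.118  -0.037   -0.133  +0.099  -0.268  -0.429
     55  0.2311   +0.000  +0.024  +0.000  +0.000   -0.072  +0.062  -0.013  +0.023   -0.151  +0.057  -0.014  +0.014
     83  0.3487   +0.000  +0.024  +0.000  +0.001   -0.070  +0.061  +0.016  -0.001   -0.150  +0.057  +0.002  +0.000


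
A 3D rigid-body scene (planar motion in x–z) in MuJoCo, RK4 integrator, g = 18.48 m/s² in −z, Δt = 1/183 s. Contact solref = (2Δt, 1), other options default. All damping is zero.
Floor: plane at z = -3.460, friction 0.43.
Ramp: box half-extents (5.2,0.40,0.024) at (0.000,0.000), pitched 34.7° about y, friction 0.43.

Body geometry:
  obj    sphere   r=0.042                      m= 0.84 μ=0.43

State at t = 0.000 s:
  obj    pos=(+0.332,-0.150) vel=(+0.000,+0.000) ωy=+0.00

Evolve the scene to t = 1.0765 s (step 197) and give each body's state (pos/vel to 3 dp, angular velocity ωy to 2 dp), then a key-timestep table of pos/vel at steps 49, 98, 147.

State at t = 1.0765 s:
  obj    pos=(+3.912,-2.628) vel=(+6.650,-4.605) ωy=+192.59

Key-timestep trajectory:
   step    t(s)  obj.x    obj.z    obj.vx   obj.vz 
     49  0.2678   +0.554  -0.303  +1.654  -1.145
     98  0.5355   +1.218  -0.763  +3.308  -2.291
    147  0.8033   +2.325  -1.530  +4.962  -3.436


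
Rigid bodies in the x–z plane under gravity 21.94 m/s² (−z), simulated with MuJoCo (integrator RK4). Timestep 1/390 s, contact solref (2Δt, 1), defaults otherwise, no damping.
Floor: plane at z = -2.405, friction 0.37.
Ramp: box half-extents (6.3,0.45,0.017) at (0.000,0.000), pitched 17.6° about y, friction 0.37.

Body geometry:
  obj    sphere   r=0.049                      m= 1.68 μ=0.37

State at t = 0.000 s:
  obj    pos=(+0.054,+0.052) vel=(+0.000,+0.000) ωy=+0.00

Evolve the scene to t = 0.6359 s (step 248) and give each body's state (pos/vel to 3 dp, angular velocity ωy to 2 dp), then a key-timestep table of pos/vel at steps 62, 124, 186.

State at t = 0.6359 s:
  obj    pos=(+0.967,-0.238) vel=(+2.872,-0.911) ωy=+61.49

Key-timestep trajectory:
   step    t(s)  obj.x    obj.z    obj.vx   obj.vz 
     62  0.1590   +0.111  +0.034  +0.718  -0.228
    124  0.3179   +0.282  -0.020  +1.436  -0.456
    186  0.4769   +0.568  -0.111  +2.154  -0.683


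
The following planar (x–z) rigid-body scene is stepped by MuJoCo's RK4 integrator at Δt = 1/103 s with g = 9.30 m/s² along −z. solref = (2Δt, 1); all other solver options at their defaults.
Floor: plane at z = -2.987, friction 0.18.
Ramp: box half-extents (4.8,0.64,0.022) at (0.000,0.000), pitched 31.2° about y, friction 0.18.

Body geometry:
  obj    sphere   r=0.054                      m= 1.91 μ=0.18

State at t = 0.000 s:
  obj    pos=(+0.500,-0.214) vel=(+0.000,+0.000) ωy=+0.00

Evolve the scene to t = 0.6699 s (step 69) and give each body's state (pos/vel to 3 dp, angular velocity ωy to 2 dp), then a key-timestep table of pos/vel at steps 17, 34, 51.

State at t = 0.6699 s:
  obj    pos=(+1.161,-0.614) vel=(+1.973,-1.195) ωy=+42.65

Key-timestep trajectory:
   step    t(s)  obj.x    obj.z    obj.vx   obj.vz 
     17  0.1650   +0.540  -0.238  +0.487  -0.295
     34  0.3301   +0.661  -0.311  +0.972  -0.589
     51  0.4951   +0.861  -0.433  +1.458  -0.883


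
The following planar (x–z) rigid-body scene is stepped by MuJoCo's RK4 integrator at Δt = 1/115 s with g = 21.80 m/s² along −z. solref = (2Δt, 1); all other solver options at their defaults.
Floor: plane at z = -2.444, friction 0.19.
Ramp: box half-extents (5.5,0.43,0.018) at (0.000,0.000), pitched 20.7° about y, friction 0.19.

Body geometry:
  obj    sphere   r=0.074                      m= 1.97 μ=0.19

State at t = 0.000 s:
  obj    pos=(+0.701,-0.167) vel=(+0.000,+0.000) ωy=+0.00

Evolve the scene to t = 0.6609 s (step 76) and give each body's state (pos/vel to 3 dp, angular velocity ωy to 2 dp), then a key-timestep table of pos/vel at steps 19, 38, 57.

State at t = 0.6609 s:
  obj    pos=(+1.826,-0.592) vel=(+3.403,-1.286) ωy=+49.13

Key-timestep trajectory:
   step    t(s)  obj.x    obj.z    obj.vx   obj.vz 
     19  0.1652   +0.771  -0.193  +0.851  -0.322
     38  0.3304   +0.982  -0.273  +1.702  -0.643
     57  0.4957   +1.334  -0.406  +2.552  -0.964


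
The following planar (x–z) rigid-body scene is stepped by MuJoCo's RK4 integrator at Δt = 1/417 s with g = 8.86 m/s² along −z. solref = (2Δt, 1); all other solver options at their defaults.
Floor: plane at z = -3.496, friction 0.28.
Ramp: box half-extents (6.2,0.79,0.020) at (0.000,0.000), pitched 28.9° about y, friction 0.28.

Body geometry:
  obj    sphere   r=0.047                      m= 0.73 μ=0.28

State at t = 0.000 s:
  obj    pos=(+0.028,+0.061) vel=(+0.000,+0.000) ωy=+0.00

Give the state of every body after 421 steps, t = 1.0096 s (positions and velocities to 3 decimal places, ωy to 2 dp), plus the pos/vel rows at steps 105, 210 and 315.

State at t = 1.0096 s:
  obj    pos=(+1.393,-0.692) vel=(+2.703,-1.492) ωy=+65.69

Key-timestep trajectory:
   step    t(s)  obj.x    obj.z    obj.vx   obj.vz 
    105  0.2518   +0.113  +0.014  +0.674  -0.372
    210  0.5036   +0.368  -0.126  +1.349  -0.744
    315  0.7554   +0.792  -0.361  +2.023  -1.117


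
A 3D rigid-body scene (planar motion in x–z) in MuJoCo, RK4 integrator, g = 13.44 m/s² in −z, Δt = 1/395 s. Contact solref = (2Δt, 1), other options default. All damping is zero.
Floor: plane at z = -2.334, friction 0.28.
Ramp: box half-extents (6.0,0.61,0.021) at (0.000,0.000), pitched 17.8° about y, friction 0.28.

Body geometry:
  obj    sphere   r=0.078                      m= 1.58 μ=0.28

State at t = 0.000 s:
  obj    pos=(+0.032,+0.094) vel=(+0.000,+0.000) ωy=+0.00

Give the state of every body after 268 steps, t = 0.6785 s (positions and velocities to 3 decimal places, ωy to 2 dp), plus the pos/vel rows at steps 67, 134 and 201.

State at t = 0.6785 s:
  obj    pos=(+0.675,-0.113) vel=(+1.896,-0.609) ωy=+25.52

Key-timestep trajectory:
   step    t(s)  obj.x    obj.z    obj.vx   obj.vz 
     67  0.1696   +0.072  +0.081  +0.474  -0.152
    134  0.3392   +0.193  +0.042  +0.948  -0.304
    201  0.5089   +0.394  -0.022  +1.422  -0.457


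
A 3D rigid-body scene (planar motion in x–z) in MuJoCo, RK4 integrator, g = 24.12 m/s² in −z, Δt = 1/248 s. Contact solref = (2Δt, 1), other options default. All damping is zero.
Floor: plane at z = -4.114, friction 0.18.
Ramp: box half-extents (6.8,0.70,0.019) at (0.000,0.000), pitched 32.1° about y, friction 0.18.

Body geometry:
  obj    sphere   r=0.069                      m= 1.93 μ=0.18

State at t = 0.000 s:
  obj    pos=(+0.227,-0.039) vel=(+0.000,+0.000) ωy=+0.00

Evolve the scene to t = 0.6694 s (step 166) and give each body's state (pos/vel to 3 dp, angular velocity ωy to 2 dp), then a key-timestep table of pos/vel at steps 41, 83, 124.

State at t = 0.6694 s:
  obj    pos=(+1.965,-1.129) vel=(+5.192,-3.257) ωy=+88.77

Key-timestep trajectory:
   step    t(s)  obj.x    obj.z    obj.vx   obj.vz 
     41  0.1653   +0.333  -0.105  +1.285  -0.802
     83  0.3347   +0.662  -0.311  +2.596  -1.628
    124  0.5000   +1.197  -0.647  +3.878  -2.433


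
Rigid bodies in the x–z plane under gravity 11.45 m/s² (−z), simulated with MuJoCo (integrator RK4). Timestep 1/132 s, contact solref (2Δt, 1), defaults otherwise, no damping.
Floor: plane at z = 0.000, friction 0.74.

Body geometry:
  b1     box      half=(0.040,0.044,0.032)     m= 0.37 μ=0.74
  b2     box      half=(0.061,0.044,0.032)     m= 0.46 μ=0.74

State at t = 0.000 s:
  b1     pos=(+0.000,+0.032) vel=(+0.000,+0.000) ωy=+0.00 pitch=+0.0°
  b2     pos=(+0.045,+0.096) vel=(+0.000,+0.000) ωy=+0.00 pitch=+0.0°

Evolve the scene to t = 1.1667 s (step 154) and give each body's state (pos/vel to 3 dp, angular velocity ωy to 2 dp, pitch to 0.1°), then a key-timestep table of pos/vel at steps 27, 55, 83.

State at t = 1.1667 s:
  b1     pos=(+0.000,+0.032) vel=(+0.000,+0.000) ωy=+0.00 pitch=+0.0°
  b2     pos=(+0.196,+0.032) vel=(+0.000,+0.000) ωy=+0.00 pitch=+180.0°

Key-timestep trajectory:
   step    t(s)  b1.x    b1.z    b1.vx   b1.vz   b2.x    b2.z    b2.vx   b2.vz 
     27  0.2045   +0.000  +0.032  +0.000  +0.000   +0.065  +0.084  +0.222  -0.247
     55  0.4167   +0.000  +0.032  +0.000  +0.000   +0.125  +0.069  +0.146  -0.004
     83  0.6288   +0.000  +0.032  +0.000  +0.000   +0.163  +0.061  +0.332  -0.191


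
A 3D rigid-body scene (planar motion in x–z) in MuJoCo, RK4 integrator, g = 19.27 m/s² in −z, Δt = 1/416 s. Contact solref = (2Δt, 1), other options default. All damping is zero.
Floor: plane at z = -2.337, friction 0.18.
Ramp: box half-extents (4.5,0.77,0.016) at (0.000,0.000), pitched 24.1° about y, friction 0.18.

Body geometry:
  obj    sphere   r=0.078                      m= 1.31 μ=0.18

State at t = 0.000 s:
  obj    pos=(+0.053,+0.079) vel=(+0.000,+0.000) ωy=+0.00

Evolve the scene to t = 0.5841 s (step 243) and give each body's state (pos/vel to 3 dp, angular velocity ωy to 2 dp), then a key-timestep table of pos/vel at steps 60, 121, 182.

State at t = 0.5841 s:
  obj    pos=(+0.929,-0.312) vel=(+2.997,-1.341) ωy=+42.08

Key-timestep trajectory:
   step    t(s)  obj.x    obj.z    obj.vx   obj.vz 
     60  0.1442   +0.106  +0.055  +0.740  -0.331
    121  0.2909   +0.270  -0.018  +1.492  -0.668
    182  0.4375   +0.544  -0.140  +2.245  -1.004


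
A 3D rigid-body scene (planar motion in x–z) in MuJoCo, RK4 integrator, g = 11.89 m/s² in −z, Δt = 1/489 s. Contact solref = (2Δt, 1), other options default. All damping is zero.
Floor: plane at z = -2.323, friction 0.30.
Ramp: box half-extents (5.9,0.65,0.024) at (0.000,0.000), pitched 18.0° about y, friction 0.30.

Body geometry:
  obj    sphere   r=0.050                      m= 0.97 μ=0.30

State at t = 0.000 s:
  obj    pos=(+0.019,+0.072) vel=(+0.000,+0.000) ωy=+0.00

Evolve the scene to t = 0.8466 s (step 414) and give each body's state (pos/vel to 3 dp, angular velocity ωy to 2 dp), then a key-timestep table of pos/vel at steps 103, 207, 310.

State at t = 0.8466 s:
  obj    pos=(+0.914,-0.219) vel=(+2.113,-0.687) ωy=+44.43

Key-timestep trajectory:
   step    t(s)  obj.x    obj.z    obj.vx   obj.vz 
    103  0.2106   +0.074  +0.054  +0.526  -0.171
    207  0.4233   +0.243  -0.001  +1.057  -0.343
    310  0.6339   +0.521  -0.091  +1.582  -0.514


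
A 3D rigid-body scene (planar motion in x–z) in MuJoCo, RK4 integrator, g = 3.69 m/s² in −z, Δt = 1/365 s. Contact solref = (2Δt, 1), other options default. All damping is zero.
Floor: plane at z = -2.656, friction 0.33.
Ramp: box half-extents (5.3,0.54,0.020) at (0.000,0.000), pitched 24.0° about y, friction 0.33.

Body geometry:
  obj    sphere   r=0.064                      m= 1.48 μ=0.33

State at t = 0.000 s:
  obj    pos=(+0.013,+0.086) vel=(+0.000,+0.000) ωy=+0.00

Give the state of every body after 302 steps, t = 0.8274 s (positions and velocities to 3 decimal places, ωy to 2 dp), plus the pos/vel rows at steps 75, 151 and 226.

State at t = 0.8274 s:
  obj    pos=(+0.348,-0.063) vel=(+0.810,-0.361) ωy=+13.86

Key-timestep trajectory:
   step    t(s)  obj.x    obj.z    obj.vx   obj.vz 
     75  0.2055   +0.034  +0.077  +0.201  -0.090
    151  0.4137   +0.097  +0.049  +0.405  -0.180
    226  0.6192   +0.201  +0.003  +0.606  -0.270


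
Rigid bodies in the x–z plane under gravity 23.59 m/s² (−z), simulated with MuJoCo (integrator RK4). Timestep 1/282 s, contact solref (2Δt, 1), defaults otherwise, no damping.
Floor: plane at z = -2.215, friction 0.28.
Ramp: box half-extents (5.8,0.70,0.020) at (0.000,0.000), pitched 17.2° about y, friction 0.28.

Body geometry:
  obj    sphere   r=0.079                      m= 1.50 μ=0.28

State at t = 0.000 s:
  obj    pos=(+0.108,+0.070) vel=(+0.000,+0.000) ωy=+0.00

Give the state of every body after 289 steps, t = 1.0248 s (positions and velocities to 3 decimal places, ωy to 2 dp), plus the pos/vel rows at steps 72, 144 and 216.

State at t = 1.0248 s:
  obj    pos=(+2.608,-0.704) vel=(+4.878,-1.510) ωy=+64.63

Key-timestep trajectory:
   step    t(s)  obj.x    obj.z    obj.vx   obj.vz 
     72  0.2553   +0.263  +0.022  +1.215  -0.376
    144  0.5106   +0.729  -0.122  +2.431  -0.752
    216  0.7660   +1.504  -0.362  +3.646  -1.129


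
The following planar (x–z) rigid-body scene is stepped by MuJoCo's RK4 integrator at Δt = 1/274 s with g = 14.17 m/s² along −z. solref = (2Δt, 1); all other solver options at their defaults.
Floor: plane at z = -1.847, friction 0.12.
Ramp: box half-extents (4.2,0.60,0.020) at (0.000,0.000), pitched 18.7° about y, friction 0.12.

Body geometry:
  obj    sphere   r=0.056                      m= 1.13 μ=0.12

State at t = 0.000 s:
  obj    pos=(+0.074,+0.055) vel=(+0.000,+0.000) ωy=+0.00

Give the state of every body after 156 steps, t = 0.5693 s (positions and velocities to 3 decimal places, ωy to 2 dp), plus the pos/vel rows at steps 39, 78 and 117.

State at t = 0.5693 s:
  obj    pos=(+0.572,-0.113) vel=(+1.750,-0.592) ωy=+32.98

Key-timestep trajectory:
   step    t(s)  obj.x    obj.z    obj.vx   obj.vz 
     39  0.1423   +0.105  +0.045  +0.438  -0.148
     78  0.2847   +0.199  +0.013  +0.875  -0.296
    117  0.4270   +0.354  -0.040  +1.313  -0.444


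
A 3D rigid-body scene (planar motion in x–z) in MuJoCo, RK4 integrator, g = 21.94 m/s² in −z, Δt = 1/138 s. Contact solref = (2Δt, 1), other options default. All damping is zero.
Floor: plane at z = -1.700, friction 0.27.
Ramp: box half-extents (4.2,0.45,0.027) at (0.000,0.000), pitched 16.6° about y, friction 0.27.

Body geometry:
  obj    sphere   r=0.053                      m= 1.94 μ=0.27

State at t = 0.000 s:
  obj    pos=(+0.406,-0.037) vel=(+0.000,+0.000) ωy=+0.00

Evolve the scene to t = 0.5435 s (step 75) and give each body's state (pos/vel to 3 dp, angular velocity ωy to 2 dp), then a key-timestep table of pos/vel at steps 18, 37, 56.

State at t = 0.5435 s:
  obj    pos=(+1.040,-0.226) vel=(+2.332,-0.695) ωy=+45.89

Key-timestep trajectory:
   step    t(s)  obj.x    obj.z    obj.vx   obj.vz 
     18  0.1304   +0.442  -0.048  +0.560  -0.167
     37  0.2681   +0.560  -0.084  +1.150  -0.343
     56  0.4058   +0.759  -0.143  +1.741  -0.519


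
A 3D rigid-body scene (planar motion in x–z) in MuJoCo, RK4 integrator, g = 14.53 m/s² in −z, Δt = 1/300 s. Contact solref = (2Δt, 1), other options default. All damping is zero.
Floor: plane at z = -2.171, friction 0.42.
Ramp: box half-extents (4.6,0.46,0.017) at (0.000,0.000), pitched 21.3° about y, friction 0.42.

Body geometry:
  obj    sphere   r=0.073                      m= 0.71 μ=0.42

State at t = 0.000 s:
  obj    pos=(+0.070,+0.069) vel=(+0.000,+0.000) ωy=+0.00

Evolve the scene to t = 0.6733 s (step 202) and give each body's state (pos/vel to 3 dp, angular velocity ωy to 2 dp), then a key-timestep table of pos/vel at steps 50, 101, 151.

State at t = 0.6733 s:
  obj    pos=(+0.866,-0.241) vel=(+2.365,-0.922) ωy=+34.77

Key-timestep trajectory:
   step    t(s)  obj.x    obj.z    obj.vx   obj.vz 
     50  0.1667   +0.119  +0.050  +0.586  -0.228
    101  0.3367   +0.269  -0.008  +1.183  -0.461
    151  0.5033   +0.515  -0.104  +1.768  -0.689


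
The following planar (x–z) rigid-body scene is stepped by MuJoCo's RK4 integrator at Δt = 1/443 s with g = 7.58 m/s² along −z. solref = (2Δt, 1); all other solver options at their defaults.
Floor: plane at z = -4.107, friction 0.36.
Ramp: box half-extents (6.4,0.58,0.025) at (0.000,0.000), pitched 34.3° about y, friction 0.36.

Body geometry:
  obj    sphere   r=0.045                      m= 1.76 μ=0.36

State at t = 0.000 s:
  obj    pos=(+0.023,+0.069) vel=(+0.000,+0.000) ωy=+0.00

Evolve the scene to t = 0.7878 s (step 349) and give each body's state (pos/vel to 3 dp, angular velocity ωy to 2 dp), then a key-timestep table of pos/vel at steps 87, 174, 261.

State at t = 0.7878 s:
  obj    pos=(+0.805,-0.465) vel=(+1.986,-1.355) ωy=+53.41

Key-timestep trajectory:
   step    t(s)  obj.x    obj.z    obj.vx   obj.vz 
     87  0.1964   +0.072  +0.036  +0.495  -0.338
    174  0.3928   +0.217  -0.064  +0.990  -0.675
    261  0.5892   +0.461  -0.229  +1.485  -1.013


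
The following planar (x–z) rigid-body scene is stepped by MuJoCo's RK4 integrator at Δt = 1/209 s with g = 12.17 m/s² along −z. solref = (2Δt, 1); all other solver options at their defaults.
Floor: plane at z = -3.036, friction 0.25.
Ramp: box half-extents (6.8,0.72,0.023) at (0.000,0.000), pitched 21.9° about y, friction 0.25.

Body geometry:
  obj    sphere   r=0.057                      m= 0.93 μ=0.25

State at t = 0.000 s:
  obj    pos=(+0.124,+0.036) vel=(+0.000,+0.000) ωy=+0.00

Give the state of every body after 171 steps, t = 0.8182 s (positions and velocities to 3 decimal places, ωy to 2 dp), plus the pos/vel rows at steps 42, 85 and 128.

State at t = 0.8182 s:
  obj    pos=(+1.131,-0.368) vel=(+2.461,-0.990) ωy=+46.53

Key-timestep trajectory:
   step    t(s)  obj.x    obj.z    obj.vx   obj.vz 
     42  0.2010   +0.185  +0.012  +0.605  -0.243
     85  0.4067   +0.373  -0.064  +1.224  -0.492
    128  0.6124   +0.688  -0.191  +1.843  -0.741


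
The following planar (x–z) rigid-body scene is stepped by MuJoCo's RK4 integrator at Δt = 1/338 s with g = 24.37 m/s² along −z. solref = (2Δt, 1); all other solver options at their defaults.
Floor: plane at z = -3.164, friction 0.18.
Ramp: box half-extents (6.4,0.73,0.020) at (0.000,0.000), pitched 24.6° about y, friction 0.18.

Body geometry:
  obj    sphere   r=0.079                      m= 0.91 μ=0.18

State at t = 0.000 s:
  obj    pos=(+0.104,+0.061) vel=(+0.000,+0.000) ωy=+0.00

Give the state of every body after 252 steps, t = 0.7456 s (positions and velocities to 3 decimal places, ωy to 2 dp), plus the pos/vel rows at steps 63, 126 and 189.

State at t = 0.7456 s:
  obj    pos=(+1.936,-0.777) vel=(+4.913,-2.249) ωy=+68.37

Key-timestep trajectory:
   step    t(s)  obj.x    obj.z    obj.vx   obj.vz 
     63  0.1864   +0.219  +0.009  +1.228  -0.562
    126  0.3728   +0.562  -0.148  +2.456  -1.125
    189  0.5592   +1.134  -0.410  +3.684  -1.687


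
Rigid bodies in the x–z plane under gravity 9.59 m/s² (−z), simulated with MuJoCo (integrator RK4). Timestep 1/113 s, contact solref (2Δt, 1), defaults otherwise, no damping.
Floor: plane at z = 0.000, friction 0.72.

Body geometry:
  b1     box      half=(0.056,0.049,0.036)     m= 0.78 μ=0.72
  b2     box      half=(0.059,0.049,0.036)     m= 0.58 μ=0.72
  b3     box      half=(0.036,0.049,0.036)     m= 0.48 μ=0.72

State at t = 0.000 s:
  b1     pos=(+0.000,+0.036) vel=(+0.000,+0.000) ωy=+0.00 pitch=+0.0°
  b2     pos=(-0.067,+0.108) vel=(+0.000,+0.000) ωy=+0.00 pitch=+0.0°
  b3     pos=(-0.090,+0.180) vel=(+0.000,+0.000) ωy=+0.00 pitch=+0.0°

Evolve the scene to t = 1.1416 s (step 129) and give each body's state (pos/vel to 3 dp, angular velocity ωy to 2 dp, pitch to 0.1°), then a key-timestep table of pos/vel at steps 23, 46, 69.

State at t = 1.1416 s:
  b1     pos=(+0.000,+0.036) vel=(+0.000,+0.000) ωy=+0.00 pitch=+0.0°
  b2     pos=(-0.120,+0.059) vel=(+0.000,+0.000) ωy=+0.00 pitch=-90.0°
  b3     pos=(-0.211,+0.036) vel=(+0.000,+0.000) ωy=+0.00 pitch=-90.0°

Key-timestep trajectory:
   step    t(s)  b1.x    b1.z    b1.vx   b1.vz   b2.x    b2.z    b2.vx   b2.vz   b3.x    b3.z    b3.vx   b3.vz 
     23  0.2035   +0.000  +0.036  +0.000  +0.000   -0.088  +0.092  -0.198  -0.300   -0.153  +0.132  -0.574  -0.774
     46  0.4071   +0.000  +0.036  +0.000  +0.000   -0.137  +0.066  +0.056  -0.021   -0.211  +0.036  +0.008  +0.000
     69  0.6106   +0.000  +0.036  +0.000  +0.000   -0.117  +0.061  -0.113  -0.054   -0.211  +0.036  +0.000  +0.000


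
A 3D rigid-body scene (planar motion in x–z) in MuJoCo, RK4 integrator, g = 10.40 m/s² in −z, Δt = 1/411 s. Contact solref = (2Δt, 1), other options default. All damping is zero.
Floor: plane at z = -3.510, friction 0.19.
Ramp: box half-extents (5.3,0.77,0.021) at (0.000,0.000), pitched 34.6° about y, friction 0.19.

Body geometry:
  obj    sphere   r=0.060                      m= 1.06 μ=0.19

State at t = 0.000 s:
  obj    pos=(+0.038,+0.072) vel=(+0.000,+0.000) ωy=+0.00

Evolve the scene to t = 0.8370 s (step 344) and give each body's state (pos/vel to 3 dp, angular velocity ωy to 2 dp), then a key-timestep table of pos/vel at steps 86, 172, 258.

State at t = 0.8370 s:
  obj    pos=(+1.273,-0.780) vel=(+2.951,-2.032) ωy=+56.66

Key-timestep trajectory:
   step    t(s)  obj.x    obj.z    obj.vx   obj.vz 
     86  0.2092   +0.116  +0.019  +0.741  -0.505
    172  0.4185   +0.347  -0.141  +1.474  -1.021
    258  0.6277   +0.733  -0.407  +2.211  -1.530


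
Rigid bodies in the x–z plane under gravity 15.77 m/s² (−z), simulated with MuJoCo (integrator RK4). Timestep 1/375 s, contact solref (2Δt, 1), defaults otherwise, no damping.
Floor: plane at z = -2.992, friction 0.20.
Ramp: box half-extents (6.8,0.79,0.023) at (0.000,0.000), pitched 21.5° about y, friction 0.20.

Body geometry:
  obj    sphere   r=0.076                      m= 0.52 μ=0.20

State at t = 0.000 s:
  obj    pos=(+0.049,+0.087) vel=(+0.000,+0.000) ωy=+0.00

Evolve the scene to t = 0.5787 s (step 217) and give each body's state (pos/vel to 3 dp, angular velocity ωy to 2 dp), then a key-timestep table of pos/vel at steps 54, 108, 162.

State at t = 0.5787 s:
  obj    pos=(+0.692,-0.166) vel=(+2.223,-0.876) ωy=+31.43

Key-timestep trajectory:
   step    t(s)  obj.x    obj.z    obj.vx   obj.vz 
     54  0.1440   +0.089  +0.071  +0.553  -0.218
    108  0.2880   +0.208  +0.024  +1.106  -0.436
    162  0.4320   +0.408  -0.054  +1.660  -0.654


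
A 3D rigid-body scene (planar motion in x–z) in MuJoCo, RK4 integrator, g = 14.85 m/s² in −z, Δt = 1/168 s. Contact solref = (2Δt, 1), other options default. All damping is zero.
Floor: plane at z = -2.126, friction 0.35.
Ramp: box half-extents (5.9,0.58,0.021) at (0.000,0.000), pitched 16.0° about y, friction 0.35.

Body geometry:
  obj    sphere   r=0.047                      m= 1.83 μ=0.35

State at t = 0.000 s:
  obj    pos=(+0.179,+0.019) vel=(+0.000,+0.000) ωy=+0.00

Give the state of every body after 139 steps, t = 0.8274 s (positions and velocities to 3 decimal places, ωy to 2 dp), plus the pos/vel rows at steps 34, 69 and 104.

State at t = 0.8274 s:
  obj    pos=(+1.141,-0.256) vel=(+2.325,-0.667) ωy=+51.46

Key-timestep trajectory:
   step    t(s)  obj.x    obj.z    obj.vx   obj.vz 
     34  0.2024   +0.237  +0.003  +0.569  -0.163
     69  0.4107   +0.416  -0.049  +1.154  -0.331
    104  0.6190   +0.718  -0.135  +1.740  -0.499


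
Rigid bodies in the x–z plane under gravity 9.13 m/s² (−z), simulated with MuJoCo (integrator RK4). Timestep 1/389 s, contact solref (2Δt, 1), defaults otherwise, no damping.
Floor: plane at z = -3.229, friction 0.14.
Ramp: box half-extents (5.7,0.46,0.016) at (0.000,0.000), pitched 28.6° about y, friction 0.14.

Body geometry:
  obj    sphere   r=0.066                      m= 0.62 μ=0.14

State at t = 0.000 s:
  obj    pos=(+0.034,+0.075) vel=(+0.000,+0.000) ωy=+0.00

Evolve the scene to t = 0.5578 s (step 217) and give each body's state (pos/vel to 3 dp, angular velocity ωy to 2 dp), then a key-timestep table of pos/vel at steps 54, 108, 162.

State at t = 0.5578 s:
  obj    pos=(+0.478,-0.167) vel=(+1.593,-0.862) ωy=+23.74

Key-timestep trajectory:
   step    t(s)  obj.x    obj.z    obj.vx   obj.vz 
     54  0.1388   +0.061  +0.060  +0.395  -0.219
    108  0.2776   +0.144  +0.015  +0.791  -0.433
    162  0.4165   +0.281  -0.060  +1.188  -0.647


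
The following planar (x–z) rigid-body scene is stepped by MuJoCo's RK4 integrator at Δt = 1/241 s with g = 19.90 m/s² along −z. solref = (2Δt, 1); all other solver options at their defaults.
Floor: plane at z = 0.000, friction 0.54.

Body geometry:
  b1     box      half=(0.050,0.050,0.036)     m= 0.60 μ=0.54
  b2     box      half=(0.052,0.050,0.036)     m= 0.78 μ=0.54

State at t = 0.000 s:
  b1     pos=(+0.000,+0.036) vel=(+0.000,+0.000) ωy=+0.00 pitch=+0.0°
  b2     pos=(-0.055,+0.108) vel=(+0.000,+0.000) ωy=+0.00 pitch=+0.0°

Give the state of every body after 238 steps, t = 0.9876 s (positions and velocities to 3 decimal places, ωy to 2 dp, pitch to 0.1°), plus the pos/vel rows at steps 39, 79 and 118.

State at t = 0.9876 s:
  b1     pos=(+0.000,+0.036) vel=(+0.000,+0.000) ωy=+0.00 pitch=+0.0°
  b2     pos=(-0.104,+0.052) vel=(+0.000,+0.000) ωy=+0.00 pitch=-90.0°

Key-timestep trajectory:
   step    t(s)  b1.x    b1.z    b1.vx   b1.vz   b2.x    b2.z    b2.vx   b2.vz 
     39  0.1618   +0.000  +0.036  +0.000  +0.000   -0.081  +0.092  -0.354  -0.508
     79  0.3278   +0.000  +0.036  +0.000  +0.000   -0.130  +0.062  -0.049  +0.008
    118  0.4896   +0.000  +0.036  +0.000  +0.000   -0.102  +0.051  +0.265  +0.057


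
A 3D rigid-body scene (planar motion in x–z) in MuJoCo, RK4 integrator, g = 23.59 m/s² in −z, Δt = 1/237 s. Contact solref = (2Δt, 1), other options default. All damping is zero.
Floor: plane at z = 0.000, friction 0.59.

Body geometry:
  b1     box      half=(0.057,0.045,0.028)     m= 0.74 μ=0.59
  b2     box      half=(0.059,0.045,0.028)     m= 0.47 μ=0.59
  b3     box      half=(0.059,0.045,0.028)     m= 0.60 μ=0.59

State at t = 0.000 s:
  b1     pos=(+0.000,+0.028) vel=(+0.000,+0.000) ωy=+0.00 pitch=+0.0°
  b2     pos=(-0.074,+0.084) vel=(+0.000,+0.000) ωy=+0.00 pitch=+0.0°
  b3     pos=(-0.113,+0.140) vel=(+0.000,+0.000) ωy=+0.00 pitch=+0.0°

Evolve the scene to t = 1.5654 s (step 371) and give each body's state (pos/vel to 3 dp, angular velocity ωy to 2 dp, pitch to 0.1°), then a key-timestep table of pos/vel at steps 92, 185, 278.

State at t = 1.5654 s:
  b1     pos=(+0.001,+0.028) vel=(+0.000,+0.000) ωy=+0.00 pitch=+0.0°
  b2     pos=(-0.089,+0.062) vel=(+0.000,+0.000) ωy=+0.02 pitch=-46.7°
  b3     pos=(-0.211,+0.059) vel=(+0.000,+0.000) ωy=+0.00 pitch=-90.0°

Key-timestep trajectory:
   step    t(s)  b1.x    b1.z    b1.vx   b1.vz   b2.x    b2.z    b2.vx   b2.vz   b3.x    b3.z    b3.vx   b3.vz 
     92  0.3882   +0.000  +0.028  +0.000  +0.006   -0.088  +0.062  -0.027  +0.014   -0.220  +0.063  +0.139  -0.040
    185  0.7806   +0.000  +0.028  +0.000  +0.000   -0.089  +0.062  +0.000  +0.000   -0.211  +0.059  +0.000  +0.000
    278  1.1730   +0.000  +0.028  +0.000  +0.000   -0.089  +0.062  +0.000  +0.000   -0.211  +0.059  +0.000  +0.000


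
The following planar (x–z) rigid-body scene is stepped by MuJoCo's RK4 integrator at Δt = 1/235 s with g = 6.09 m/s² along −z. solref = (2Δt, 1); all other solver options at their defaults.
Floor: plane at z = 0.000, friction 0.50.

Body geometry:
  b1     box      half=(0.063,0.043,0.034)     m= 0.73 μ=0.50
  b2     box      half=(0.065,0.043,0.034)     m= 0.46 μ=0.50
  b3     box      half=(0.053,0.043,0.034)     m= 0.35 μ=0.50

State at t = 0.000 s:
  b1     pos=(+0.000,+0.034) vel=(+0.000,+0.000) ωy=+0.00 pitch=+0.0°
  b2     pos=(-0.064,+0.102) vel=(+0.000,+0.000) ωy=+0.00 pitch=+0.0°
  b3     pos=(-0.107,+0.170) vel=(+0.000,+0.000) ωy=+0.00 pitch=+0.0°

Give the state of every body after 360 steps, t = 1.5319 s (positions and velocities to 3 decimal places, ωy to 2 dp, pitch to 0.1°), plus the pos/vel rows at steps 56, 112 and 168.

State at t = 1.5319 s:
  b1     pos=(+0.000,+0.034) vel=(+0.000,+0.000) ωy=+0.00 pitch=+0.0°
  b2     pos=(-0.194,+0.066) vel=(+0.000,+0.000) ωy=+0.00 pitch=-144.2°
  b3     pos=(-0.309,+0.034) vel=(+0.000,+0.000) ωy=+0.00 pitch=+180.0°

Key-timestep trajectory:
   step    t(s)  b1.x    b1.z    b1.vx   b1.vz   b2.x    b2.z    b2.vx   b2.vz   b3.x    b3.z    b3.vx   b3.vz 
     56  0.2383   +0.000  +0.034  +0.000  +0.000   -0.082  +0.096  -0.162  -0.111   -0.155  +0.131  -0.368  -0.515
    112  0.4766   +0.000  +0.034  +0.000  +0.000   -0.140  +0.071  -0.169  +0.049   -0.238  +0.061  -0.184  +0.044
    168  0.7149   +0.000  +0.034  +0.000  +0.000   -0.165  +0.073  -0.092  -0.006   -0.279  +0.057  -0.251  -0.116


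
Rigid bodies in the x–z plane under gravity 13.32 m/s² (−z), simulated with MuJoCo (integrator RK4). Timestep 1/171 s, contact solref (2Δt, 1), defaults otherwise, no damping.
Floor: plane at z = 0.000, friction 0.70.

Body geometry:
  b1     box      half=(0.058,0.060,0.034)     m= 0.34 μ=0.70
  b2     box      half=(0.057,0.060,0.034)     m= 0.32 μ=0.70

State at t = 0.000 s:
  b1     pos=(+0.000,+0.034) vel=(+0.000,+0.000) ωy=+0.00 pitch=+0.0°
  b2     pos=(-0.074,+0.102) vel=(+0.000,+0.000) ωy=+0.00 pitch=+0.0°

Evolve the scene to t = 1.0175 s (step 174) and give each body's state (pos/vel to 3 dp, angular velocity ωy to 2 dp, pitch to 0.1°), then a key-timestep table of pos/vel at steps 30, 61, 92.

State at t = 1.0175 s:
  b1     pos=(+0.000,+0.034) vel=(+0.000,+0.000) ωy=+0.00 pitch=+0.0°
  b2     pos=(-0.130,+0.057) vel=(+0.000,+0.000) ωy=+0.00 pitch=-90.0°

Key-timestep trajectory:
   step    t(s)  b1.x    b1.z    b1.vx   b1.vz   b2.x    b2.z    b2.vx   b2.vz 
     30  0.1754   +0.000  +0.034  +0.000  +0.000   -0.109  +0.063  -0.454  +0.020
     61  0.3567   +0.000  +0.034  +0.000  +0.000   -0.148  +0.064  +0.040  -0.010
     92  0.5380   +0.000  +0.034  +0.000  +0.000   -0.127  +0.059  -0.113  -0.055


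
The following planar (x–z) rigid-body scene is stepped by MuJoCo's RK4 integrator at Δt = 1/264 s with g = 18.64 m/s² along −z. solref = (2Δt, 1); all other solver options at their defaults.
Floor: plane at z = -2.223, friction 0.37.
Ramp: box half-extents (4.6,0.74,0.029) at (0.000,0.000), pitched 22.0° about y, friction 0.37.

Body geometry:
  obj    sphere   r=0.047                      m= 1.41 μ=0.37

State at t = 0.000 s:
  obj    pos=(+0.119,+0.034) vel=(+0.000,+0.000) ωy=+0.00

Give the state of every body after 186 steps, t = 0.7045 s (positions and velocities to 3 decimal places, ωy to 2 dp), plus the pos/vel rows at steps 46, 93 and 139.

State at t = 0.7045 s:
  obj    pos=(+1.267,-0.430) vel=(+3.258,-1.316) ωy=+74.75

Key-timestep trajectory:
   step    t(s)  obj.x    obj.z    obj.vx   obj.vz 
     46  0.1742   +0.189  +0.006  +0.806  -0.326
     93  0.3523   +0.406  -0.082  +1.629  -0.658
    139  0.5265   +0.760  -0.225  +2.435  -0.984


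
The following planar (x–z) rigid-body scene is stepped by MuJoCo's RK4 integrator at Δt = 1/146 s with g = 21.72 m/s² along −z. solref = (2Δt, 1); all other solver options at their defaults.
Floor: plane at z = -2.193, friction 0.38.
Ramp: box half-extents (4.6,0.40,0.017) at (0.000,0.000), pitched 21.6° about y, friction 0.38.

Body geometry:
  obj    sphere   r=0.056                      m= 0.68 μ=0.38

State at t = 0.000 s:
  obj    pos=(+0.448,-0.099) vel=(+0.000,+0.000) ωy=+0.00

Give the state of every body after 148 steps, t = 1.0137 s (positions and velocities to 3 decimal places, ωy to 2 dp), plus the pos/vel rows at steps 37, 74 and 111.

State at t = 1.0137 s:
  obj    pos=(+3.176,-1.179) vel=(+5.382,-2.131) ωy=+103.37

Key-timestep trajectory:
   step    t(s)  obj.x    obj.z    obj.vx   obj.vz 
     37  0.2534   +0.619  -0.166  +1.346  -0.533
     74  0.5068   +1.130  -0.369  +2.691  -1.066
    111  0.7603   +1.983  -0.707  +4.037  -1.598


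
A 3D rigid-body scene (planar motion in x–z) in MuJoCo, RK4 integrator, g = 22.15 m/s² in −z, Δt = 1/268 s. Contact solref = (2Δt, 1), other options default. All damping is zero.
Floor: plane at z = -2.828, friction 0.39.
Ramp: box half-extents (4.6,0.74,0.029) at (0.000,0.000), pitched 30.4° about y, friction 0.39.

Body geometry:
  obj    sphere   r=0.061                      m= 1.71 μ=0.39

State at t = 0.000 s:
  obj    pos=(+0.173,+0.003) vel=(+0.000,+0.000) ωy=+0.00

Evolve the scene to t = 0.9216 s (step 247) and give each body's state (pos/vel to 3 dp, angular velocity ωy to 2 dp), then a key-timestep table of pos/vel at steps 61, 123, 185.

State at t = 0.9216 s:
  obj    pos=(+3.106,-1.718) vel=(+6.364,-3.734) ωy=+120.95

Key-timestep trajectory:
   step    t(s)  obj.x    obj.z    obj.vx   obj.vz 
     61  0.2276   +0.352  -0.102  +1.572  -0.922
    123  0.4590   +0.900  -0.424  +3.169  -1.860
    185  0.6903   +1.818  -0.962  +4.767  -2.797


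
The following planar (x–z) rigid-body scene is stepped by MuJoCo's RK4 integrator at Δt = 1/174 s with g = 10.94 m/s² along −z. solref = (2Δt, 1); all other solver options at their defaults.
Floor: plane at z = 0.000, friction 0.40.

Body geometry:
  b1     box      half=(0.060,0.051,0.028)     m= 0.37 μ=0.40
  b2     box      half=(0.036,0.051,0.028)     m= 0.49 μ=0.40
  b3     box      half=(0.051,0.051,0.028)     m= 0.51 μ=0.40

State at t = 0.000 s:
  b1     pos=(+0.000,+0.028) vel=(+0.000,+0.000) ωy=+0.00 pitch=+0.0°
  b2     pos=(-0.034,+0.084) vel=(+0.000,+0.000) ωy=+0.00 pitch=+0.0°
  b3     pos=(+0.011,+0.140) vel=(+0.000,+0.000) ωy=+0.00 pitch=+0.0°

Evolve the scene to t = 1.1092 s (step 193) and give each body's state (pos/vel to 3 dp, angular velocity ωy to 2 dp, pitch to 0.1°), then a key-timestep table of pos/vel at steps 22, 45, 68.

State at t = 1.1092 s:
  b1     pos=(+0.000,+0.028) vel=(+0.000,+0.000) ωy=+0.00 pitch=+0.0°
  b2     pos=(-0.034,+0.084) vel=(+0.000,+0.000) ωy=+0.00 pitch=+0.0°
  b3     pos=(+0.134,+0.028) vel=(+0.000,+0.000) ωy=+0.00 pitch=+180.0°

Key-timestep trajectory:
   step    t(s)  b1.x    b1.z    b1.vx   b1.vz   b2.x    b2.z    b2.vx   b2.vz   b3.x    b3.z    b3.vx   b3.vz 
     22  0.1264   +0.000  +0.028  +0.000  +0.000   -0.034  +0.084  -0.001  +0.000   +0.023  +0.133  +0.193  -0.180
     45  0.2586   +0.000  +0.028  +0.000  +0.000   -0.034  +0.084  +0.000  +0.000   +0.062  +0.107  +0.402  -0.219
     68  0.3908   +0.000  +0.028  +0.000  +0.000   -0.034  +0.084  +0.000  +0.000   +0.122  +0.052  +0.472  -1.044


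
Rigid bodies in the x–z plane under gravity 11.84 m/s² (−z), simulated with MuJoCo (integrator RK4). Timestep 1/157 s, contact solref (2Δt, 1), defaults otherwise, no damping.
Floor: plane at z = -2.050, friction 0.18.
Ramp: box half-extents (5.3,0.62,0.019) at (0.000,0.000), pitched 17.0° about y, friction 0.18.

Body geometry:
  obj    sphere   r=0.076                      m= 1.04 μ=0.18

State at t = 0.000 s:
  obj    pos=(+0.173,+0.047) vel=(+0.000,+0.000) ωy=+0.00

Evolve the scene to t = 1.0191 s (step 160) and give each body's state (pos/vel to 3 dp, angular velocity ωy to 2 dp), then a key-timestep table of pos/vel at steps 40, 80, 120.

State at t = 1.0191 s:
  obj    pos=(+1.401,-0.329) vel=(+2.410,-0.737) ωy=+33.15

Key-timestep trajectory:
   step    t(s)  obj.x    obj.z    obj.vx   obj.vz 
     40  0.2548   +0.250  +0.023  +0.603  -0.184
     80  0.5096   +0.480  -0.047  +1.205  -0.368
    120  0.7643   +0.864  -0.165  +1.807  -0.553


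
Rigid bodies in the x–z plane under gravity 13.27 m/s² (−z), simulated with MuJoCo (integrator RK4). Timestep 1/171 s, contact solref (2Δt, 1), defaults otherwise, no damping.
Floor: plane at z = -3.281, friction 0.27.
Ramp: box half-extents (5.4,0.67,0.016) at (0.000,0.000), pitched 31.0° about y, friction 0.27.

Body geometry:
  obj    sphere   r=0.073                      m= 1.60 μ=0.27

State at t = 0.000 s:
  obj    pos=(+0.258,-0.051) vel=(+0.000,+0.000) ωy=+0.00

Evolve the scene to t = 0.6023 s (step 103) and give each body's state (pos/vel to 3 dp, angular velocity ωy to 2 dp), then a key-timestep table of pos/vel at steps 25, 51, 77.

State at t = 0.6023 s:
  obj    pos=(+1.017,-0.507) vel=(+2.521,-1.515) ωy=+40.26

Key-timestep trajectory:
   step    t(s)  obj.x    obj.z    obj.vx   obj.vz 
     25  0.1462   +0.303  -0.078  +0.612  -0.368
     51  0.2982   +0.444  -0.163  +1.248  -0.750
     77  0.4503   +0.682  -0.306  +1.885  -1.132


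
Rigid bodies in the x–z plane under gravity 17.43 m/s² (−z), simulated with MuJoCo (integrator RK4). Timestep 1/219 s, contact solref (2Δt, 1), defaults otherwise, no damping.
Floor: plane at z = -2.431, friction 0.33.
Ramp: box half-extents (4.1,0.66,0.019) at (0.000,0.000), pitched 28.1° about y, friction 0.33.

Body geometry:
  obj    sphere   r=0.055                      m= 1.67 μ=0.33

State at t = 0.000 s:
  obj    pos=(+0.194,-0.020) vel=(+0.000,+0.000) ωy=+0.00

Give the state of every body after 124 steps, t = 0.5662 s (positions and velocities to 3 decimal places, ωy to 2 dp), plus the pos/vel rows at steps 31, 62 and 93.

State at t = 0.5662 s:
  obj    pos=(+1.023,-0.463) vel=(+2.929,-1.564) ωy=+60.35

Key-timestep trajectory:
   step    t(s)  obj.x    obj.z    obj.vx   obj.vz 
     31  0.1416   +0.246  -0.047  +0.732  -0.391
     62  0.2831   +0.401  -0.130  +1.465  -0.782
     93  0.4247   +0.661  -0.269  +2.197  -1.173
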